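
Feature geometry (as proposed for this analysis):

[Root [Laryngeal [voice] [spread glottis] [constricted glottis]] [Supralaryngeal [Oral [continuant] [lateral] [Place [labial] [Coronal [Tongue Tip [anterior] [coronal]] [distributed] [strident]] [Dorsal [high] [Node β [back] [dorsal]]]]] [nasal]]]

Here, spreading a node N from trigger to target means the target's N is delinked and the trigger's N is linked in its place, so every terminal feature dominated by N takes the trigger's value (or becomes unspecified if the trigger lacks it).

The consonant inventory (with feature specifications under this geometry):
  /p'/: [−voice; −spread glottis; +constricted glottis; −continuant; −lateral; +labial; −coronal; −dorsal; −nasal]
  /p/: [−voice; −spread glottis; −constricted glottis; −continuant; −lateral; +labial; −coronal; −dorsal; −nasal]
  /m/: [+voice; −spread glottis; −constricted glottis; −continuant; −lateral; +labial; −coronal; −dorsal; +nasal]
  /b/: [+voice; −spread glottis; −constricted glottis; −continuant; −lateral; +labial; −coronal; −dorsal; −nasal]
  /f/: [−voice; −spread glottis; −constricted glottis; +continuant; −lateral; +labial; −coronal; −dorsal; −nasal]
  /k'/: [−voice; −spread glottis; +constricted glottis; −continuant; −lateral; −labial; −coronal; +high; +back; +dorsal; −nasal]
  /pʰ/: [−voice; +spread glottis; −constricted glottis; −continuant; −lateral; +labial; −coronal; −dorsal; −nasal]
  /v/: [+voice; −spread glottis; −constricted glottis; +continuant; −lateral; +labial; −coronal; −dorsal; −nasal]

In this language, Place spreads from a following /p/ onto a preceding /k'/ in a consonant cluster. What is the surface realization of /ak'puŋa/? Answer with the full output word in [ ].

Place immediately or transitively dominates [labial], [anterior], [coronal], [distributed], [strident], [high], [back], [dorsal].
The target acquires /p/'s values for everything under Place — [+labial], [−coronal], [−dorsal] — while keeping its own [voice], [spread glottis], [constricted glottis], ….
Among the inventory, only /p'/ has exactly this specification, giving the surface form [ap'puŋa].

[ap'puŋa]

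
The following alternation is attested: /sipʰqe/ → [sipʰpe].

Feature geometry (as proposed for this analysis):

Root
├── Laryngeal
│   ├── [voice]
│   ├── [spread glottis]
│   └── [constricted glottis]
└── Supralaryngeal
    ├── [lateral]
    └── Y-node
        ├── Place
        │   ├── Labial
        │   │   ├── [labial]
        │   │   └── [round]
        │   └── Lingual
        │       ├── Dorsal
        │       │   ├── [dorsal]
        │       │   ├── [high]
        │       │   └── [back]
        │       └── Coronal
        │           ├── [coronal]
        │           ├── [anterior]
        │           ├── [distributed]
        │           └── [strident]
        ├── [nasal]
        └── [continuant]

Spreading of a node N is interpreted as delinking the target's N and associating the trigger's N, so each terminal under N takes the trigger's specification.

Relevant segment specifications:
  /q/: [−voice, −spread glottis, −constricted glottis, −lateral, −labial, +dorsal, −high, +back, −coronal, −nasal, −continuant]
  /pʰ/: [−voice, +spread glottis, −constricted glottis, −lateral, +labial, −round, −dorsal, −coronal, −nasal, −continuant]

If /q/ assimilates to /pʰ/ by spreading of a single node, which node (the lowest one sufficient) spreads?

Feature comparison: [labial], [round], [dorsal], [high], [back] differ between /q/ and [p]; the remaining terminals match.
Tracing each changed feature up the tree, the paths first meet at Place; any lower node misses at least one of them.
Spreading Place from /pʰ/ overwrites each of those terminals with /pʰ/'s values, yielding exactly [p].
[spread glottis] stays as in /q/ although /pʰ/ differs there, so no node dominating it spread; among the remaining candidates Place is the lowest that derives the output.

Place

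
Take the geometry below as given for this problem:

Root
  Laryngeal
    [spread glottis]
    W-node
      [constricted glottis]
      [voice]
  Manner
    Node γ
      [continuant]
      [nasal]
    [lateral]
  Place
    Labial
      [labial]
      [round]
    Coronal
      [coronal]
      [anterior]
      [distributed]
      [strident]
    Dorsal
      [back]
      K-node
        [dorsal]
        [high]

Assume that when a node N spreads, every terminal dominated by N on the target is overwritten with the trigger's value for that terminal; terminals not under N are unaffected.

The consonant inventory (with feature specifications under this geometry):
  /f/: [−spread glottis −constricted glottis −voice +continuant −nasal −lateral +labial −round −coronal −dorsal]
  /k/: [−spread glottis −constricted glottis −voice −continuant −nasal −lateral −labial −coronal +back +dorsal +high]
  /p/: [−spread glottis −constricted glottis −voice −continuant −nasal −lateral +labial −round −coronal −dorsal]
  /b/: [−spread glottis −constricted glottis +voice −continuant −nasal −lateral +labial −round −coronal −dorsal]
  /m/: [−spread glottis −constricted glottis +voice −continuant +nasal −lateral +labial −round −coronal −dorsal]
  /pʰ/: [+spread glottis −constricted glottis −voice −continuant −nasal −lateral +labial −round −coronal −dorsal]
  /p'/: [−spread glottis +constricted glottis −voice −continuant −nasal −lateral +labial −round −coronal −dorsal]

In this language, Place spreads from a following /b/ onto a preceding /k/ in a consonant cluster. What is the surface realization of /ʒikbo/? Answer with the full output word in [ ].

Terminals under Place in this geometry: [labial], [round], [coronal], [anterior], [distributed], [strident], [back], [dorsal], [high].
Spreading Place from /b/ onto /k/ replaces those values with /b/'s: [+labial], [−round], [−coronal], [−dorsal]. Features outside Place ([spread glottis], [constricted glottis], [voice], …) stay as in /k/.
Among the inventory, only /p/ has exactly this specification, giving the surface form [ʒipbo].

[ʒipbo]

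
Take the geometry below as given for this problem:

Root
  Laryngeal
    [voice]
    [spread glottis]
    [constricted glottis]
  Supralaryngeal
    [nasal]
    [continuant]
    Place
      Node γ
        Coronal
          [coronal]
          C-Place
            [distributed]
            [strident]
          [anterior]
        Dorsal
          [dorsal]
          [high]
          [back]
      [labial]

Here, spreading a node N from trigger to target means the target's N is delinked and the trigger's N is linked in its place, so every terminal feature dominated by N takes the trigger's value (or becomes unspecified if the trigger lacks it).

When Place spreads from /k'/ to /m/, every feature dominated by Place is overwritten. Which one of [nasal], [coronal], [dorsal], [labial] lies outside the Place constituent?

[nasal]

Place dominates exactly [coronal], [distributed], [strident], [anterior], [dorsal], [high], [back], [labial].
[coronal], [labial], [dorsal] all lie under Place, so they are overwritten when Place spreads.
[nasal] attaches under Supralaryngeal, not under Place, so /m/ retains its own value for [nasal].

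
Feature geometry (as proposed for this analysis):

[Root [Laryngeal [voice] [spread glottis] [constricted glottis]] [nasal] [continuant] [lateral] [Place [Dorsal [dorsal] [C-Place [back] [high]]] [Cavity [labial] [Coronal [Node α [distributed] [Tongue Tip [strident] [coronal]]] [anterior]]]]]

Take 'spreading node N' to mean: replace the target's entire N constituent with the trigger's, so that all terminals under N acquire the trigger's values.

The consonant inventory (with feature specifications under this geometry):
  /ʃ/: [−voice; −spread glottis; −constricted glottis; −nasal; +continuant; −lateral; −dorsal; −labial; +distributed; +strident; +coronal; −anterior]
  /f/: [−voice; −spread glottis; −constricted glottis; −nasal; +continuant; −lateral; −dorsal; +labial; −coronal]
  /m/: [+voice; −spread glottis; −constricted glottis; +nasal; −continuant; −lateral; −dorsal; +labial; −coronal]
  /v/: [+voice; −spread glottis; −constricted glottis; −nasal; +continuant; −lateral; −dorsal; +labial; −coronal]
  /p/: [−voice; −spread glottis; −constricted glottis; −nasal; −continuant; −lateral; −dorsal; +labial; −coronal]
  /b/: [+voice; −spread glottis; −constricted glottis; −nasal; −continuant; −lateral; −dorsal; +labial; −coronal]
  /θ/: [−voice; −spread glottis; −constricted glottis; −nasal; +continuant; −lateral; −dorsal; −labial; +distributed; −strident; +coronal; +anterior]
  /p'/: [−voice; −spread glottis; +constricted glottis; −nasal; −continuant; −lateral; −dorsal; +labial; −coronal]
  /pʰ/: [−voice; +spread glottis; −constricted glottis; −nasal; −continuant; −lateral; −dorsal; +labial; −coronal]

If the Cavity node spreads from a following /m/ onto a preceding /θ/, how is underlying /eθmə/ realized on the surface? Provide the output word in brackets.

Terminals under Cavity in this geometry: [labial], [distributed], [strident], [coronal], [anterior].
Spreading Cavity from /m/ onto /θ/ replaces those values with /m/'s: [+labial], [−coronal]. Features outside Cavity ([voice], [spread glottis], [constricted glottis], …) stay as in /θ/.
This feature bundle is that of [f], so /eθmə/ surfaces as [efmə].

[efmə]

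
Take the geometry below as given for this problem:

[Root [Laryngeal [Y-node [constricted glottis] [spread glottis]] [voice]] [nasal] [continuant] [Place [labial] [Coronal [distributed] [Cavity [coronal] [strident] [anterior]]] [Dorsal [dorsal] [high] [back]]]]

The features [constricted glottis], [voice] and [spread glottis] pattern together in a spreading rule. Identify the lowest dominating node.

[constricted glottis] lies under Y-node (below Laryngeal).
[voice] lies under Laryngeal (below Laryngeal).
[spread glottis]: Root > Laryngeal > Y-node > [spread glottis].
Laryngeal is the lowest common ancestor — every listed feature sits under it, and no single subconstituent of Laryngeal covers them all.

Laryngeal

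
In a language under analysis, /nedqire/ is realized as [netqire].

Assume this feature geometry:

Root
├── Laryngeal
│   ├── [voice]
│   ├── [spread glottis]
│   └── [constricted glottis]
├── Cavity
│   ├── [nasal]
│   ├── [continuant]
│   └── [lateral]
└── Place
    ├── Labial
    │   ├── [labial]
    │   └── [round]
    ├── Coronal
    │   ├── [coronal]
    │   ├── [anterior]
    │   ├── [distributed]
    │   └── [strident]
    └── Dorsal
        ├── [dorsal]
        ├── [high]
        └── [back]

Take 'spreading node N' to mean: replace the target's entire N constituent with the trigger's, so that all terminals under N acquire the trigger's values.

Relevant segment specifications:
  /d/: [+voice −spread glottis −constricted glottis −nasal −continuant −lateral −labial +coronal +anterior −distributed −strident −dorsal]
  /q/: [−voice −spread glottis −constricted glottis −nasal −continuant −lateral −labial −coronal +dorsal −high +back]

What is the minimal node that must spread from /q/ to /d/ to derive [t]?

[voice]

Comparing /d/ with its surface form [t], the only feature that changes is [voice].
Since just one terminal is affected and it takes /q/'s value, spreading the terminal [voice] alone is sufficient and minimal.
Features on which the two segments disagree outside [voice], such as [coronal], [dorsal], are unchanged — nothing dominating them spread, and [voice] is the minimal sufficient constituent.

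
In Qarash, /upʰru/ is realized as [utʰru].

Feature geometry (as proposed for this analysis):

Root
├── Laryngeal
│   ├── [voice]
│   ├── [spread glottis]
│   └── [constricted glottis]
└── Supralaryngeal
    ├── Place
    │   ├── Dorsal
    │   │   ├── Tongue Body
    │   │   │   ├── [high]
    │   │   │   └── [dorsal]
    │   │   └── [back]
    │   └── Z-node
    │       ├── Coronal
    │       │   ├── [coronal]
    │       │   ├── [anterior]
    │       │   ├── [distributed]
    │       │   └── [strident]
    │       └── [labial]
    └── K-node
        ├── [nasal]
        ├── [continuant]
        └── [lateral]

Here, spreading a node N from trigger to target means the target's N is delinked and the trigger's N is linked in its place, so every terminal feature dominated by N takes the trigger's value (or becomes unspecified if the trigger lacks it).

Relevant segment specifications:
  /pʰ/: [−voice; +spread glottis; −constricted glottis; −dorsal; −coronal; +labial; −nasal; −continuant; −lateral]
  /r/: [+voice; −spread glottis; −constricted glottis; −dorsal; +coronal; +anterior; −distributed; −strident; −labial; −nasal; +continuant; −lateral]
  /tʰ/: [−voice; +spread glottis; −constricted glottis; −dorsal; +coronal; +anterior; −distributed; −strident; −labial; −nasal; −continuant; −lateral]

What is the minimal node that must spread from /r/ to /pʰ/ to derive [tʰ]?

Z-node

/pʰ/ and [tʰ] differ in [labial], [coronal], [anterior], [distributed], [strident]; every other specified feature is identical.
These terminals are all dominated by Z-node, and no proper subconstituent of Z-node covers them all; Z-node is their lowest common ancestor.
If Z-node spreads, every terminal under it takes /r/'s value, producing [tʰ] as observed.
[voice], [spread glottis] stay as in /pʰ/ although /r/ differs there, so no node dominating them spread; among the remaining candidates Z-node is the lowest that derives the output.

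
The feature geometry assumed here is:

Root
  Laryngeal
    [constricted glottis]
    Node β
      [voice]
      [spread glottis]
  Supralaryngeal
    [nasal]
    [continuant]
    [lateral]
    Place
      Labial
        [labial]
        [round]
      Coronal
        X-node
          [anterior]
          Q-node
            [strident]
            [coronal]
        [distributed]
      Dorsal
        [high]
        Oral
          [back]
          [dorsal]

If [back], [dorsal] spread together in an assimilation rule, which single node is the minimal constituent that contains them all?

Oral

[back]: Root / Supralaryngeal / Place / Dorsal / Oral / [back].
[dorsal] lies under Oral (below Supralaryngeal).
The lowest node appearing on every path is Oral; each proper daughter of Oral fails to dominate at least one of the listed features.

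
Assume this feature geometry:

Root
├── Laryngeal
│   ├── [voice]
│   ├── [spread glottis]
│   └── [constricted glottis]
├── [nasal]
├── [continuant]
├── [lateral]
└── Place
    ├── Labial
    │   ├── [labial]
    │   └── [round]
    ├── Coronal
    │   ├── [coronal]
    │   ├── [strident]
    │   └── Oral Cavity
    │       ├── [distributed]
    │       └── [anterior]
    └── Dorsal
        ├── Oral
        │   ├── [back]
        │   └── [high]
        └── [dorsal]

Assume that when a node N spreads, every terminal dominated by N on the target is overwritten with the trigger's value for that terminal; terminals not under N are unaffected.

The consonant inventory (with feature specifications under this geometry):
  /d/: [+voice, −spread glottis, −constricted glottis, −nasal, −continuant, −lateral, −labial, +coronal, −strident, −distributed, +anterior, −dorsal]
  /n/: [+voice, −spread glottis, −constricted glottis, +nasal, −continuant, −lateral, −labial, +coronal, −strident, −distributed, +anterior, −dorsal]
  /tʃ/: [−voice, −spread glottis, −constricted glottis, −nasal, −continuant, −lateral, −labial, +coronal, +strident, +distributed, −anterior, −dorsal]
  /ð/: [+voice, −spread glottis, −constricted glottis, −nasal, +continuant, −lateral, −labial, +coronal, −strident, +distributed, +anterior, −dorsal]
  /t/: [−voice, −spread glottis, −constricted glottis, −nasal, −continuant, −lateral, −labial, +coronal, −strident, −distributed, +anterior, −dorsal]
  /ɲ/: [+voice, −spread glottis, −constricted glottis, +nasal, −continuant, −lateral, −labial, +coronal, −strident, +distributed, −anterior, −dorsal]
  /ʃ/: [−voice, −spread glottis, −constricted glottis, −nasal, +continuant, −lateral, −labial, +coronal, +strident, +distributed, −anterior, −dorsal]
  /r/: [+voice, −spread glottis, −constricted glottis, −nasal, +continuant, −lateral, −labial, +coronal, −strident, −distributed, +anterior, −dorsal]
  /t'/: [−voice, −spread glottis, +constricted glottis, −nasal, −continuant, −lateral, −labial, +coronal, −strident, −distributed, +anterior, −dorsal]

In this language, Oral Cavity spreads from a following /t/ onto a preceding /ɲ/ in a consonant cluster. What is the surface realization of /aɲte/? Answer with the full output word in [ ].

[ante]

Terminals under Oral Cavity in this geometry: [distributed], [anterior].
The target acquires /t/'s values for everything under Oral Cavity — [−distributed], [+anterior] — while keeping its own [voice], [spread glottis], [constricted glottis], ….
Among the inventory, only /n/ has exactly this specification, giving the surface form [ante].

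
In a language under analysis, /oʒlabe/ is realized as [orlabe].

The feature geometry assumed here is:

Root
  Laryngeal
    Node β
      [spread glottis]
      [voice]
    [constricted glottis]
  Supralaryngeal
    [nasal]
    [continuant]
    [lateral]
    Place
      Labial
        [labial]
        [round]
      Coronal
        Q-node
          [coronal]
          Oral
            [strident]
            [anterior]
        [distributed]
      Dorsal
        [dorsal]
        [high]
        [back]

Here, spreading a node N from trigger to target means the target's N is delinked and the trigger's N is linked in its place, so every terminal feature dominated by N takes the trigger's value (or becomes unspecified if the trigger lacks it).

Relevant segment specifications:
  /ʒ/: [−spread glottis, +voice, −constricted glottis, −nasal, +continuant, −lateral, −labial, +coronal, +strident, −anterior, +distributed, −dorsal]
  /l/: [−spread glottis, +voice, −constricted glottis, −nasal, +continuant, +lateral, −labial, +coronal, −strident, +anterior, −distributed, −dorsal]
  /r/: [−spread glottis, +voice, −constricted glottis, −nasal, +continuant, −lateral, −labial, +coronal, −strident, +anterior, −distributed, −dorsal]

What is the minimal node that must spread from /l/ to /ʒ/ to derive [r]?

Feature comparison: [anterior], [distributed], [strident] differ between /ʒ/ and [r]; the remaining terminals match.
In this geometry the lowest node dominating all of them is Coronal: every daughter of Coronal dominates only a proper subset, so no lower node suffices.
If Coronal spreads, every terminal under it takes /l/'s value, producing [r] as observed.
[lateral], a feature on which the two segments disagree outside Coronal, is unchanged — nothing dominating it spread, and Coronal is the minimal sufficient constituent.

Coronal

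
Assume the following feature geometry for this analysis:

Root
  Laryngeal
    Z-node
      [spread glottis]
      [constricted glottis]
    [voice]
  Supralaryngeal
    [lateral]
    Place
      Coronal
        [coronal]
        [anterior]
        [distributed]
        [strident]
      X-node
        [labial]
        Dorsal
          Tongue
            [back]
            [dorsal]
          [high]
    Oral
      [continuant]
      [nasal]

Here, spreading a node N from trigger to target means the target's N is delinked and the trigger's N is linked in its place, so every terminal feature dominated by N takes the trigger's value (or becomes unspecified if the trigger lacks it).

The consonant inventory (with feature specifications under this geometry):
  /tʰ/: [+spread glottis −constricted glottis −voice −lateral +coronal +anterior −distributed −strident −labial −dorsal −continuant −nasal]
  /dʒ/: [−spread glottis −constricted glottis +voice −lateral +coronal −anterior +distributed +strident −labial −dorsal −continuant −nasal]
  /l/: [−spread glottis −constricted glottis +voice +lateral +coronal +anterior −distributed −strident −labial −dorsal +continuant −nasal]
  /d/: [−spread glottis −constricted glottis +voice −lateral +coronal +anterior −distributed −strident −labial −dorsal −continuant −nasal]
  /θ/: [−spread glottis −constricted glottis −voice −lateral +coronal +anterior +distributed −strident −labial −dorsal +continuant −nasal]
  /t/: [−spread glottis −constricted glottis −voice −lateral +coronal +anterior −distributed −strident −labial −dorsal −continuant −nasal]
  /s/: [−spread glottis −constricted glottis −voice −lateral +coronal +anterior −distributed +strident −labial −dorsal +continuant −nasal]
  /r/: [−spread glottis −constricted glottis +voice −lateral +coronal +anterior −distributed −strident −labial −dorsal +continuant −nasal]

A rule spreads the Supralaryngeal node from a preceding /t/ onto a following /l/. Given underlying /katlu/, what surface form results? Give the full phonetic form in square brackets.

[katdu]

Supralaryngeal immediately or transitively dominates [lateral], [coronal], [anterior], [distributed], [strident], [labial], [back], [dorsal], [high], [continuant], [nasal].
After delinking /l/'s Supralaryngeal and linking /t/'s, the affected terminals become [−lateral], [+coronal], [+anterior], [−distributed], [−strident], [−labial], [−dorsal], [−continuant], [−nasal]; [spread glottis], [constricted glottis], [voice] (outside Supralaryngeal) are retained from /l/.
The resulting bundle matches /d/ in the inventory; substituting it for /l/ gives [katdu].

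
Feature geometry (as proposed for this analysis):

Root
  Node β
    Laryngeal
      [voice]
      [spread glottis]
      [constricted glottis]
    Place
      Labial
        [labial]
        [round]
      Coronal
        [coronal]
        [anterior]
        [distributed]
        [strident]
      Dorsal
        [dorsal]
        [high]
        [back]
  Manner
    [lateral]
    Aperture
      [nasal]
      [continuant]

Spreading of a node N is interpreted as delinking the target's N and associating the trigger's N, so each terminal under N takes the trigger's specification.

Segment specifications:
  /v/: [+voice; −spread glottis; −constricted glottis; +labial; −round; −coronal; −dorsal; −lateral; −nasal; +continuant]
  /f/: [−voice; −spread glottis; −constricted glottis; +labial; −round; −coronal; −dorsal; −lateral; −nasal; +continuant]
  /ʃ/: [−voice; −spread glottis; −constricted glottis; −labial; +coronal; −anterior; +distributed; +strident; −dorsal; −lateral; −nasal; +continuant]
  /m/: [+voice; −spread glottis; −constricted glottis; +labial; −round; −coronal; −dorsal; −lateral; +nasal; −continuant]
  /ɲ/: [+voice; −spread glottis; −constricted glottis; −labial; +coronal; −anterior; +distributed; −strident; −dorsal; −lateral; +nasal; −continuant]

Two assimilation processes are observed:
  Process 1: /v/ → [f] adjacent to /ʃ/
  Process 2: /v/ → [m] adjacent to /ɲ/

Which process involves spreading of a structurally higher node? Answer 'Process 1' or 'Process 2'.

Process 2

Process 1: the feature that changes is [voice]; the minimal node is [voice] (depth 3).
In Process 2, [nasal], [continuant] change, so the minimal spreading node is Aperture at depth 2.
Aperture is closer to Root than [voice], so Process 2 spreads the higher node.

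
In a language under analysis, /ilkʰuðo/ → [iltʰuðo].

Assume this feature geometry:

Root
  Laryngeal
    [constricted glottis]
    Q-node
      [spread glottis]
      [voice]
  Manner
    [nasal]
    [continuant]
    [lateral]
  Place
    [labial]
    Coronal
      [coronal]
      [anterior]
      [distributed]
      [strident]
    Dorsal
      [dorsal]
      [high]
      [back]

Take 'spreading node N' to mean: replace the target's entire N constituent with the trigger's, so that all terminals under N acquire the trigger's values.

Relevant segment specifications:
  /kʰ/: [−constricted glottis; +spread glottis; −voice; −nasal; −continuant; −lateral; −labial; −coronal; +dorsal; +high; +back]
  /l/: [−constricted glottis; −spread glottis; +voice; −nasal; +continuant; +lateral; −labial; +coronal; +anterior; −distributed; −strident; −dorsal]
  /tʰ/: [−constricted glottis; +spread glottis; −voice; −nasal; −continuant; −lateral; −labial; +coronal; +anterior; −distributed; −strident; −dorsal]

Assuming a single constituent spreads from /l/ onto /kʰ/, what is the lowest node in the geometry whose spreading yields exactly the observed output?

/kʰ/ and [tʰ] differ in [coronal], [anterior], [distributed], [strident], [dorsal], [high], [back]; every other specified feature is identical.
In this geometry the lowest node dominating all of them is Place: every daughter of Place dominates only a proper subset, so no lower node suffices.
Delinking /kʰ/'s Place and associating /l/'s Place gives precisely the feature bundle of [tʰ].
Had Root spread, [spread glottis], [voice] would have taken /l/'s values; they stay as in /kʰ/, confirming the spreading constituent is exactly Place.

Place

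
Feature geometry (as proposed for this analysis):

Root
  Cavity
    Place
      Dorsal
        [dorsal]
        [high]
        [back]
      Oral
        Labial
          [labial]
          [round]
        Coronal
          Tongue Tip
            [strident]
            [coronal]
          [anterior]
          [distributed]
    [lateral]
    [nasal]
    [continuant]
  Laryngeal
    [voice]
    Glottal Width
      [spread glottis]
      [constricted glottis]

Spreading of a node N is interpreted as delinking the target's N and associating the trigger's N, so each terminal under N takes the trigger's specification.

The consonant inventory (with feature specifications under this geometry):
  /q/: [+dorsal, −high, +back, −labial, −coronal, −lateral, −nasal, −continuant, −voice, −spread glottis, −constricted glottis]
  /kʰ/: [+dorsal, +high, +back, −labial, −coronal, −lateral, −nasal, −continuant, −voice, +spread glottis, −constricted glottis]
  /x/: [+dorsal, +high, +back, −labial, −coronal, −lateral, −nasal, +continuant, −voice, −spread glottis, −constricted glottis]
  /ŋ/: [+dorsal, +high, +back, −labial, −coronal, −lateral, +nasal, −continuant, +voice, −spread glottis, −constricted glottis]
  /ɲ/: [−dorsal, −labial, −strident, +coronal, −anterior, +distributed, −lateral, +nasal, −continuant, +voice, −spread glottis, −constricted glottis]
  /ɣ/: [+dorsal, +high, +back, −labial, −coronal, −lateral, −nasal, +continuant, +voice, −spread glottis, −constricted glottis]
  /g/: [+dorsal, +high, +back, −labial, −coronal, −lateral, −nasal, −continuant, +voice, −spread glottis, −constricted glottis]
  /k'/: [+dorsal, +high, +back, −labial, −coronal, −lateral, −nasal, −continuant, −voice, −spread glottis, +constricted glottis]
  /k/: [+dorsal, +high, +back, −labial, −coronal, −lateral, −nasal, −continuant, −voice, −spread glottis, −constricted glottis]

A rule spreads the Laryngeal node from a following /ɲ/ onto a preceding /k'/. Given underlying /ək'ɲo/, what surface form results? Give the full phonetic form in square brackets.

[əgɲo]

Laryngeal immediately or transitively dominates [voice], [spread glottis], [constricted glottis].
The target acquires /ɲ/'s values for everything under Laryngeal — [+voice], [−spread glottis], [−constricted glottis] — while keeping its own [dorsal], [high], [back], ….
This feature bundle is that of [g], so /ək'ɲo/ surfaces as [əgɲo].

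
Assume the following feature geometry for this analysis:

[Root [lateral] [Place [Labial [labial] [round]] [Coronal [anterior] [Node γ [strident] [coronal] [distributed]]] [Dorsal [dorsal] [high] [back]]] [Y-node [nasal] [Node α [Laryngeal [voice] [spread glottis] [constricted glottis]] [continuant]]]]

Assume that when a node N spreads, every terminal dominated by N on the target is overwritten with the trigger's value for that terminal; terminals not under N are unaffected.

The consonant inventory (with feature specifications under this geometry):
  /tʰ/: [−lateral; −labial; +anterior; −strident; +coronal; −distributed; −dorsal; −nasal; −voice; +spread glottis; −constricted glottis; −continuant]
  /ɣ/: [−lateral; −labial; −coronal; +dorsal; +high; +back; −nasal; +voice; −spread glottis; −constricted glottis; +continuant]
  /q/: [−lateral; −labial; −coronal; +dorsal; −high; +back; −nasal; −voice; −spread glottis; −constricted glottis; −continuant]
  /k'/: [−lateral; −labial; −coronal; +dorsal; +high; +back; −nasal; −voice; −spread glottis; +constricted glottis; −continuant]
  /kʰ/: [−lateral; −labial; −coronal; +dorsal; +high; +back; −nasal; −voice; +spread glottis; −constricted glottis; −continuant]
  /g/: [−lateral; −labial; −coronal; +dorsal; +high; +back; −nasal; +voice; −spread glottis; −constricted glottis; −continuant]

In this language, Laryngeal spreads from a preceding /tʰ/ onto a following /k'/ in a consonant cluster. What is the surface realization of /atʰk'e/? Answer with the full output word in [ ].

[atʰkʰe]

Laryngeal immediately or transitively dominates [voice], [spread glottis], [constricted glottis].
The target acquires /tʰ/'s values for everything under Laryngeal — [−voice], [+spread glottis], [−constricted glottis] — while keeping its own [lateral], [labial], [coronal], ….
This feature bundle is that of [kʰ], so /atʰk'e/ surfaces as [atʰkʰe].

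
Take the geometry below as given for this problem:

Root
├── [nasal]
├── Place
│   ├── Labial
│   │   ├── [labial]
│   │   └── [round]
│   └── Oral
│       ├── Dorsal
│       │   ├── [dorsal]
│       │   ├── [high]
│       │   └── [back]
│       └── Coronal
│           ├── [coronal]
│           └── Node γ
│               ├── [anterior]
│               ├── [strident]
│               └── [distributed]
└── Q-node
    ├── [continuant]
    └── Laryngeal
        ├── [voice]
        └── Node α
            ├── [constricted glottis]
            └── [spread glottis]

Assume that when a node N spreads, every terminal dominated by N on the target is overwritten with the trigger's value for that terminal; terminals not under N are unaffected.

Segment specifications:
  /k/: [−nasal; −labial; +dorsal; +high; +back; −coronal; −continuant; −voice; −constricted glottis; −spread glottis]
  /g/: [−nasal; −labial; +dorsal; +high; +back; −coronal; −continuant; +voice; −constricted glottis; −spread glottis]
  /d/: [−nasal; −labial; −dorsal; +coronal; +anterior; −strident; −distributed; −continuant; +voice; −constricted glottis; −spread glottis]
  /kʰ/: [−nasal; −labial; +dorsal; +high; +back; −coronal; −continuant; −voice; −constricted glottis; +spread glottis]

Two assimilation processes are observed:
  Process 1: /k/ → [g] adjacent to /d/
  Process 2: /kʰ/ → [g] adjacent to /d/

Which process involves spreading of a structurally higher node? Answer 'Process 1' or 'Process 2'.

Process 2

Process 1: the feature that changes is [voice]; the minimal node is [voice] (depth 3).
Process 2 alters [voice], [spread glottis]; the lowest common ancestor is Laryngeal (depth 2 from Root).
Laryngeal is closer to Root than [voice], so Process 2 spreads the higher node.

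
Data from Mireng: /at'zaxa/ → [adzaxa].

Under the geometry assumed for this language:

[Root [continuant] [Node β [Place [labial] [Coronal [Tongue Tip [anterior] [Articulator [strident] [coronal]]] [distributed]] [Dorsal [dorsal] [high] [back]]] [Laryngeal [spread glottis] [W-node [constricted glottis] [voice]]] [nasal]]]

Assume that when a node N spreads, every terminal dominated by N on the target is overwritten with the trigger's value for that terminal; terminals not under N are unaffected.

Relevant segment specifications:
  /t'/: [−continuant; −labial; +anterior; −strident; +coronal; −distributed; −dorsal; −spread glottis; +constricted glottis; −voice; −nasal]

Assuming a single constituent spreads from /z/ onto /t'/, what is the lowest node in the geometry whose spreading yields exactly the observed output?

W-node

Feature comparison: [voice], [constricted glottis] differ between /t'/ and [d]; the remaining terminals match.
In this geometry the lowest node dominating all of them is W-node: every daughter of W-node dominates only a proper subset, so no lower node suffices.
Delinking /t'/'s W-node and associating /z/'s W-node gives precisely the feature bundle of [d].
Features on which the two segments disagree outside W-node, such as [strident], [continuant], are unchanged — nothing dominating them spread, and W-node is the minimal sufficient constituent.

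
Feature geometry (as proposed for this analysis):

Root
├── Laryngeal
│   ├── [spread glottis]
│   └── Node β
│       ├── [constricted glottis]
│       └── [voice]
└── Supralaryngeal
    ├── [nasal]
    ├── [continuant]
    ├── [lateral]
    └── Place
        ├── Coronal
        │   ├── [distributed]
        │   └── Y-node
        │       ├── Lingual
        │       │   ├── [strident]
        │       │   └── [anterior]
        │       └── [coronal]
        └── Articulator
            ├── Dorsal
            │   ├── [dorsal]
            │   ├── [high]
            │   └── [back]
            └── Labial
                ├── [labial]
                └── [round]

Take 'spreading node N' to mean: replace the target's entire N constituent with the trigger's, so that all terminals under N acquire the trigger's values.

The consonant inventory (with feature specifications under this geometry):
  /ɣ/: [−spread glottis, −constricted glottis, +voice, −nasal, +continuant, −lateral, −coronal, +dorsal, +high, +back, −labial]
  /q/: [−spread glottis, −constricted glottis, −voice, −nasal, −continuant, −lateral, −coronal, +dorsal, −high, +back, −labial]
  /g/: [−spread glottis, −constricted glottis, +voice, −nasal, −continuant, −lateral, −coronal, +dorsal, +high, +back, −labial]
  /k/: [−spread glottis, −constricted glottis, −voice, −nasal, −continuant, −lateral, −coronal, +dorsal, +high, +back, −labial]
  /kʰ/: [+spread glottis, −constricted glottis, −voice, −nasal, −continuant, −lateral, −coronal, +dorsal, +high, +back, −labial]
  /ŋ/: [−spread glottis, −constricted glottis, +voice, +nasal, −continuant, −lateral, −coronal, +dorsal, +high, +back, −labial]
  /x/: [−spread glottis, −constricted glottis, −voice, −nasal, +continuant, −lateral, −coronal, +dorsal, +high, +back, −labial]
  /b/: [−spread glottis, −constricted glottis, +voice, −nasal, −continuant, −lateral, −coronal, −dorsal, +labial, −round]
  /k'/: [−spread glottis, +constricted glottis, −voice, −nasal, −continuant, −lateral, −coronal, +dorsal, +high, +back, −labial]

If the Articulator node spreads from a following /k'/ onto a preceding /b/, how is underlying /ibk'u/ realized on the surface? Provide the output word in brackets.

Terminals under Articulator in this geometry: [dorsal], [high], [back], [labial], [round].
After delinking /b/'s Articulator and linking /k'/'s, the affected terminals become [+dorsal], [+high], [+back], [−labial]; [spread glottis], [constricted glottis], [voice], … (outside Articulator) are retained from /b/.
Among the inventory, only /g/ has exactly this specification, giving the surface form [igk'u].

[igk'u]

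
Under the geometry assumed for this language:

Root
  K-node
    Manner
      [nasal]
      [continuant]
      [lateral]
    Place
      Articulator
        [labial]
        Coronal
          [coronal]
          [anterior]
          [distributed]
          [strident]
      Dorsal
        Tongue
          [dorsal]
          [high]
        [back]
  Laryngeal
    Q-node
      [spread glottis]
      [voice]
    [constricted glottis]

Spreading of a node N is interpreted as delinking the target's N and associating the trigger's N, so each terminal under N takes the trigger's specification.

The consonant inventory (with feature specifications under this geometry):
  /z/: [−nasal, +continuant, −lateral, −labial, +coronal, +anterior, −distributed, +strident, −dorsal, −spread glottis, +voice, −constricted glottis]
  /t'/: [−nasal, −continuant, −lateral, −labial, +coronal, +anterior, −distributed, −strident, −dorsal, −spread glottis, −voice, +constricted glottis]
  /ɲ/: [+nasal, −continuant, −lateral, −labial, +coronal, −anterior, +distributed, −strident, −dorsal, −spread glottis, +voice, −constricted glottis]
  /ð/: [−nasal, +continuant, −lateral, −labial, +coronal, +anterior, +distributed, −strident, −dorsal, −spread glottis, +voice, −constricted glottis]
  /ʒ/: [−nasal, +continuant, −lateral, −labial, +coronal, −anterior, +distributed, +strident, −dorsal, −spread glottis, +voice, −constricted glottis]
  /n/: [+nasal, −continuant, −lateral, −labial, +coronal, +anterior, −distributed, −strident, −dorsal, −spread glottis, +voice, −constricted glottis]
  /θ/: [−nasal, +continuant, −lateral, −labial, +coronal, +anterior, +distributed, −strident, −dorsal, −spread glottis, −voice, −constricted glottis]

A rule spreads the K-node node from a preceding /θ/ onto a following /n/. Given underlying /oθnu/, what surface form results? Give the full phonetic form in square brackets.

[oθðu]

The K-node node dominates the terminals [nasal], [continuant], [lateral], [labial], [coronal], [anterior], [distributed], [strident], [dorsal], [high], [back].
After delinking /n/'s K-node and linking /θ/'s, the affected terminals become [−nasal], [+continuant], [−lateral], [−labial], [+coronal], [+anterior], [+distributed], [−strident], [−dorsal]; [spread glottis], [voice], [constricted glottis] (outside K-node) are retained from /n/.
The resulting bundle matches /ð/ in the inventory; substituting it for /n/ gives [oθðu].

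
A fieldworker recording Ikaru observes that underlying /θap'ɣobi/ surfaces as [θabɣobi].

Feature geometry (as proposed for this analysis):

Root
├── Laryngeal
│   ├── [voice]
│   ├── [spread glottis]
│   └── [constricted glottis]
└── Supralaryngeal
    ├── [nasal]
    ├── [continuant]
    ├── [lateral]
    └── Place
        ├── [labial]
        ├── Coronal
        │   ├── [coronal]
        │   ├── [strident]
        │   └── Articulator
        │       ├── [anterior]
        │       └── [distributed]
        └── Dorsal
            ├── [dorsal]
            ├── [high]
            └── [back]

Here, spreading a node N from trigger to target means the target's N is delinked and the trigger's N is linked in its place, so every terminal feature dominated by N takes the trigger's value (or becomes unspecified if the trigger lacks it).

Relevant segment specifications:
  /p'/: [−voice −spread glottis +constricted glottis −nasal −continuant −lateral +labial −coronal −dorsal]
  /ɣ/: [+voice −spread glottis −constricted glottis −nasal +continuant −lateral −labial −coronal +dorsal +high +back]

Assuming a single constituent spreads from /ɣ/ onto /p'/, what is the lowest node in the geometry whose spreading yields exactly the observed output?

Comparing /p'/ with its surface form [b], the features that change are [voice], [constricted glottis].
These terminals are all dominated by Laryngeal, and no proper subconstituent of Laryngeal covers them all; Laryngeal is their lowest common ancestor.
If Laryngeal spreads, every terminal under it takes /ɣ/'s value, producing [b] as observed.
Since [dorsal], [continuant] are preserved even though /ɣ/ disagrees there, no node above Laryngeal spread.

Laryngeal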